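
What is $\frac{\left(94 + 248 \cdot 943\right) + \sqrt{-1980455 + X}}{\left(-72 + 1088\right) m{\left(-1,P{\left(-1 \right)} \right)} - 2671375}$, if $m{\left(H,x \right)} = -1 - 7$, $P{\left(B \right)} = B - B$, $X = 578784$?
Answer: $- \frac{233958}{2679503} - \frac{i \sqrt{1401671}}{2679503} \approx -0.087314 - 0.00044184 i$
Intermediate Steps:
$P{\left(B \right)} = 0$
$m{\left(H,x \right)} = -8$ ($m{\left(H,x \right)} = -1 - 7 = -8$)
$\frac{\left(94 + 248 \cdot 943\right) + \sqrt{-1980455 + X}}{\left(-72 + 1088\right) m{\left(-1,P{\left(-1 \right)} \right)} - 2671375} = \frac{\left(94 + 248 \cdot 943\right) + \sqrt{-1980455 + 578784}}{\left(-72 + 1088\right) \left(-8\right) - 2671375} = \frac{\left(94 + 233864\right) + \sqrt{-1401671}}{1016 \left(-8\right) - 2671375} = \frac{233958 + i \sqrt{1401671}}{-8128 - 2671375} = \frac{233958 + i \sqrt{1401671}}{-2679503} = \left(233958 + i \sqrt{1401671}\right) \left(- \frac{1}{2679503}\right) = - \frac{233958}{2679503} - \frac{i \sqrt{1401671}}{2679503}$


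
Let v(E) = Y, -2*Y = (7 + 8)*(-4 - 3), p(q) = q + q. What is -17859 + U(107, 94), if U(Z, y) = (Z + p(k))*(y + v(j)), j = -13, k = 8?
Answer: 321/2 ≈ 160.50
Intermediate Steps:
p(q) = 2*q
Y = 105/2 (Y = -(7 + 8)*(-4 - 3)/2 = -15*(-7)/2 = -1/2*(-105) = 105/2 ≈ 52.500)
v(E) = 105/2
U(Z, y) = (16 + Z)*(105/2 + y) (U(Z, y) = (Z + 2*8)*(y + 105/2) = (Z + 16)*(105/2 + y) = (16 + Z)*(105/2 + y))
-17859 + U(107, 94) = -17859 + (840 + 16*94 + (105/2)*107 + 107*94) = -17859 + (840 + 1504 + 11235/2 + 10058) = -17859 + 36039/2 = 321/2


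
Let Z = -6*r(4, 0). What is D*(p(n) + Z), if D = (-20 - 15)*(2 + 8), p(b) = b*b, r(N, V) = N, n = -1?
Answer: 8050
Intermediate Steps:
Z = -24 (Z = -6*4 = -24)
p(b) = b**2
D = -350 (D = -35*10 = -350)
D*(p(n) + Z) = -350*((-1)**2 - 24) = -350*(1 - 24) = -350*(-23) = 8050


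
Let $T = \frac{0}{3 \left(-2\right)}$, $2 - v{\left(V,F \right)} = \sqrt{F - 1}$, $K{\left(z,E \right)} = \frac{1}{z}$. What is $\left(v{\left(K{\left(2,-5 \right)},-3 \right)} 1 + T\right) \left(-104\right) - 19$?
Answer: $-227 + 208 i \approx -227.0 + 208.0 i$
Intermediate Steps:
$v{\left(V,F \right)} = 2 - \sqrt{-1 + F}$ ($v{\left(V,F \right)} = 2 - \sqrt{F - 1} = 2 - \sqrt{-1 + F}$)
$T = 0$ ($T = \frac{0}{-6} = 0 \left(- \frac{1}{6}\right) = 0$)
$\left(v{\left(K{\left(2,-5 \right)},-3 \right)} 1 + T\right) \left(-104\right) - 19 = \left(\left(2 - \sqrt{-1 - 3}\right) 1 + 0\right) \left(-104\right) - 19 = \left(\left(2 - \sqrt{-4}\right) 1 + 0\right) \left(-104\right) - 19 = \left(\left(2 - 2 i\right) 1 + 0\right) \left(-104\right) - 19 = \left(\left(2 - 2 i\right) + 0\right) \left(-104\right) - 19 = \left(2 - 2 i\right) \left(-104\right) - 19 = \left(-208 + 208 i\right) - 19 = -227 + 208 i$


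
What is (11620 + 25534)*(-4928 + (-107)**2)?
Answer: 242281234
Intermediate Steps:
(11620 + 25534)*(-4928 + (-107)**2) = 37154*(-4928 + 11449) = 37154*6521 = 242281234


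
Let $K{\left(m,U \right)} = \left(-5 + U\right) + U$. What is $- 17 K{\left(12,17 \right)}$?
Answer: $-493$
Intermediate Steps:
$K{\left(m,U \right)} = -5 + 2 U$
$- 17 K{\left(12,17 \right)} = - 17 \left(-5 + 2 \cdot 17\right) = - 17 \left(-5 + 34\right) = \left(-17\right) 29 = -493$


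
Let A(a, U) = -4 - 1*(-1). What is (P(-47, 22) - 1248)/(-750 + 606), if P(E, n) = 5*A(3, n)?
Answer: 421/48 ≈ 8.7708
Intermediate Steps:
A(a, U) = -3 (A(a, U) = -4 + 1 = -3)
P(E, n) = -15 (P(E, n) = 5*(-3) = -15)
(P(-47, 22) - 1248)/(-750 + 606) = (-15 - 1248)/(-750 + 606) = -1263/(-144) = -1263*(-1/144) = 421/48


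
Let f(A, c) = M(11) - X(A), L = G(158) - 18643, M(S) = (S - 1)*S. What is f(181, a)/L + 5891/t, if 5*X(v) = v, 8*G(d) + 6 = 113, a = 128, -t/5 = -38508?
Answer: 254767117/9565194660 ≈ 0.026635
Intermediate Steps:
t = 192540 (t = -5*(-38508) = 192540)
M(S) = S*(-1 + S) (M(S) = (-1 + S)*S = S*(-1 + S))
G(d) = 107/8 (G(d) = -3/4 + (1/8)*113 = -3/4 + 113/8 = 107/8)
X(v) = v/5
L = -149037/8 (L = 107/8 - 18643 = -149037/8 ≈ -18630.)
f(A, c) = 110 - A/5 (f(A, c) = 11*(-1 + 11) - A/5 = 11*10 - A/5 = 110 - A/5)
f(181, a)/L + 5891/t = (110 - 1/5*181)/(-149037/8) + 5891/192540 = (110 - 181/5)*(-8/149037) + 5891*(1/192540) = (369/5)*(-8/149037) + 5891/192540 = -984/248395 + 5891/192540 = 254767117/9565194660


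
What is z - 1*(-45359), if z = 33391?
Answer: 78750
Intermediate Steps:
z - 1*(-45359) = 33391 - 1*(-45359) = 33391 + 45359 = 78750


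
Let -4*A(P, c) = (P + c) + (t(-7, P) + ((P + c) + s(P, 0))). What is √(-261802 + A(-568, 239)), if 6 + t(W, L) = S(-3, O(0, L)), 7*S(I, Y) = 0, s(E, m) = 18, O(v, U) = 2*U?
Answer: I*√1046562/2 ≈ 511.51*I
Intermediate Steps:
S(I, Y) = 0 (S(I, Y) = (⅐)*0 = 0)
t(W, L) = -6 (t(W, L) = -6 + 0 = -6)
A(P, c) = -3 - P/2 - c/2 (A(P, c) = -((P + c) + (-6 + ((P + c) + 18)))/4 = -((P + c) + (-6 + (18 + P + c)))/4 = -((P + c) + (12 + P + c))/4 = -(12 + 2*P + 2*c)/4 = -3 - P/2 - c/2)
√(-261802 + A(-568, 239)) = √(-261802 + (-3 - ½*(-568) - ½*239)) = √(-261802 + (-3 + 284 - 239/2)) = √(-261802 + 323/2) = √(-523281/2) = I*√1046562/2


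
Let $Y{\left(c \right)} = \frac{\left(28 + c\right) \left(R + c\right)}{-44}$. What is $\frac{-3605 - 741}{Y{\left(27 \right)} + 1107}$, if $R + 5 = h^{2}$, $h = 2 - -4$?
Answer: $- \frac{8692}{2069} \approx -4.2011$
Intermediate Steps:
$h = 6$ ($h = 2 + 4 = 6$)
$R = 31$ ($R = -5 + 6^{2} = -5 + 36 = 31$)
$Y{\left(c \right)} = - \frac{\left(28 + c\right) \left(31 + c\right)}{44}$ ($Y{\left(c \right)} = \frac{\left(28 + c\right) \left(31 + c\right)}{-44} = \left(28 + c\right) \left(31 + c\right) \left(- \frac{1}{44}\right) = - \frac{\left(28 + c\right) \left(31 + c\right)}{44}$)
$\frac{-3605 - 741}{Y{\left(27 \right)} + 1107} = \frac{-3605 - 741}{\left(- \frac{217}{11} - \frac{1593}{44} - \frac{27^{2}}{44}\right) + 1107} = - \frac{4346}{\left(- \frac{217}{11} - \frac{1593}{44} - \frac{729}{44}\right) + 1107} = - \frac{4346}{- \frac{145}{2} + 1107} = - \frac{4346}{\frac{2069}{2}} = \left(-4346\right) \frac{2}{2069} = - \frac{8692}{2069}$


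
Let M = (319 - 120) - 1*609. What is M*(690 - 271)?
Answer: -171790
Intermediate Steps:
M = -410 (M = 199 - 609 = -410)
M*(690 - 271) = -410*(690 - 271) = -410*419 = -171790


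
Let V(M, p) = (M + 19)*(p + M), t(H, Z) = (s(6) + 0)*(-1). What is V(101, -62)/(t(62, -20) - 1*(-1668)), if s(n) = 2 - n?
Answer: 585/209 ≈ 2.7990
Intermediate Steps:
t(H, Z) = 4 (t(H, Z) = ((2 - 1*6) + 0)*(-1) = ((2 - 6) + 0)*(-1) = (-4 + 0)*(-1) = -4*(-1) = 4)
V(M, p) = (19 + M)*(M + p)
V(101, -62)/(t(62, -20) - 1*(-1668)) = (101**2 + 19*101 + 19*(-62) + 101*(-62))/(4 - 1*(-1668)) = (10201 + 1919 - 1178 - 6262)/(4 + 1668) = 4680/1672 = 4680*(1/1672) = 585/209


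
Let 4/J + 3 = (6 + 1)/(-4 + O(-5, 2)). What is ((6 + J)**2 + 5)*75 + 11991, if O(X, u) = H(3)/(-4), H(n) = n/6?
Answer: 13794138/961 ≈ 14354.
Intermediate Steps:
H(n) = n/6 (H(n) = n*(1/6) = n/6)
O(X, u) = -1/8 (O(X, u) = ((1/6)*3)/(-4) = (1/2)*(-1/4) = -1/8)
J = -132/155 (J = 4/(-3 + (6 + 1)/(-4 - 1/8)) = 4/(-3 + 7/(-33/8)) = 4/(-3 + 7*(-8/33)) = 4/(-3 - 56/33) = 4/(-155/33) = 4*(-33/155) = -132/155 ≈ -0.85161)
((6 + J)**2 + 5)*75 + 11991 = ((6 - 132/155)**2 + 5)*75 + 11991 = ((798/155)**2 + 5)*75 + 11991 = (636804/24025 + 5)*75 + 11991 = (756929/24025)*75 + 11991 = 2270787/961 + 11991 = 13794138/961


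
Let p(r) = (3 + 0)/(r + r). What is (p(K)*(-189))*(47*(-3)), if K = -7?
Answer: -11421/2 ≈ -5710.5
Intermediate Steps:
p(r) = 3/(2*r) (p(r) = 3/((2*r)) = 3*(1/(2*r)) = 3/(2*r))
(p(K)*(-189))*(47*(-3)) = (((3/2)/(-7))*(-189))*(47*(-3)) = (((3/2)*(-⅐))*(-189))*(-141) = -3/14*(-189)*(-141) = (81/2)*(-141) = -11421/2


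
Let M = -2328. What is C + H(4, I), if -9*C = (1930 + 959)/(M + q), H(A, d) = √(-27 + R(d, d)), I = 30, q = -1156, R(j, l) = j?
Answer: 321/3484 + √3 ≈ 1.8242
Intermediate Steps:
H(A, d) = √(-27 + d)
C = 321/3484 (C = -(1930 + 959)/(9*(-2328 - 1156)) = -321/(-3484) = -321*(-1)/3484 = -⅑*(-2889/3484) = 321/3484 ≈ 0.092135)
C + H(4, I) = 321/3484 + √(-27 + 30) = 321/3484 + √3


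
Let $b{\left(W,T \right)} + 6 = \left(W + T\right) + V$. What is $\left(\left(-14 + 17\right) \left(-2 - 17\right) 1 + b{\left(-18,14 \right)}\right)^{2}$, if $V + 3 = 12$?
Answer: $3364$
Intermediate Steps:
$V = 9$ ($V = -3 + 12 = 9$)
$b{\left(W,T \right)} = 3 + T + W$ ($b{\left(W,T \right)} = -6 + \left(\left(W + T\right) + 9\right) = -6 + \left(\left(T + W\right) + 9\right) = -6 + \left(9 + T + W\right) = 3 + T + W$)
$\left(\left(-14 + 17\right) \left(-2 - 17\right) 1 + b{\left(-18,14 \right)}\right)^{2} = \left(\left(-14 + 17\right) \left(-2 - 17\right) 1 + \left(3 + 14 - 18\right)\right)^{2} = \left(3 \left(-19\right) 1 - 1\right)^{2} = \left(\left(-57\right) 1 - 1\right)^{2} = \left(-57 - 1\right)^{2} = \left(-58\right)^{2} = 3364$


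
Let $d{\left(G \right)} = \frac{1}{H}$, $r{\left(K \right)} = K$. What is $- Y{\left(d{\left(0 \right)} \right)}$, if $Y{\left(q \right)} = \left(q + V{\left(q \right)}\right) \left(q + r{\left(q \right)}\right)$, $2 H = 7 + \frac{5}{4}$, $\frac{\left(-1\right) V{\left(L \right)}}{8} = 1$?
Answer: $\frac{4096}{1089} \approx 3.7612$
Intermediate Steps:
$V{\left(L \right)} = -8$ ($V{\left(L \right)} = \left(-8\right) 1 = -8$)
$H = \frac{33}{8}$ ($H = \frac{7 + \frac{5}{4}}{2} = \frac{1}{2} \cdot \frac{33}{4} = \frac{33}{8} \approx 4.125$)
$d{\left(G \right)} = \frac{8}{33}$ ($d{\left(G \right)} = \frac{1}{\frac{33}{8}} = \frac{8}{33}$)
$Y{\left(q \right)} = 2 q \left(-8 + q\right)$ ($Y{\left(q \right)} = \left(q - 8\right) \left(q + q\right) = \left(-8 + q\right) 2 q = 2 q \left(-8 + q\right)$)
$- Y{\left(d{\left(0 \right)} \right)} = - \frac{2 \cdot 8 \left(-8 + \frac{8}{33}\right)}{33} = - \frac{2 \cdot 8 \left(-256\right)}{33 \cdot 33} = \left(-1\right) \left(- \frac{4096}{1089}\right) = \frac{4096}{1089}$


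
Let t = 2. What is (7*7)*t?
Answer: 98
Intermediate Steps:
(7*7)*t = (7*7)*2 = 49*2 = 98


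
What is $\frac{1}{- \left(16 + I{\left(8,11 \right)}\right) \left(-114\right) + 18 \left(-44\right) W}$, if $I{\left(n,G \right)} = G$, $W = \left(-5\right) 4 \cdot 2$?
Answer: $\frac{1}{34758} \approx 2.877 \cdot 10^{-5}$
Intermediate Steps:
$W = -40$ ($W = \left(-20\right) 2 = -40$)
$\frac{1}{- \left(16 + I{\left(8,11 \right)}\right) \left(-114\right) + 18 \left(-44\right) W} = \frac{1}{- \left(16 + 11\right) \left(-114\right) + 18 \left(-44\right) \left(-40\right)} = \frac{1}{- 27 \left(-114\right) - -31680} = \frac{1}{\left(-1\right) \left(-3078\right) + 31680} = \frac{1}{3078 + 31680} = \frac{1}{34758}$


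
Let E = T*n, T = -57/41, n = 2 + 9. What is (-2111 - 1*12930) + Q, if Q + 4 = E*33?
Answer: -637536/41 ≈ -15550.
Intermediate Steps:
n = 11
T = -57/41 (T = -57*1/41 = -57/41 ≈ -1.3902)
E = -627/41 (E = -57/41*11 = -627/41 ≈ -15.293)
Q = -20855/41 (Q = -4 - 627/41*33 = -4 - 20691/41 = -20855/41 ≈ -508.66)
(-2111 - 1*12930) + Q = (-2111 - 1*12930) - 20855/41 = (-2111 - 12930) - 20855/41 = -15041 - 20855/41 = -637536/41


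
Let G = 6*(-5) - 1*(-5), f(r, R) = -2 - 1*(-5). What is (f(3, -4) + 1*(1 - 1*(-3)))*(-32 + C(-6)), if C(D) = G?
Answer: -399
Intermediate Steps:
f(r, R) = 3 (f(r, R) = -2 + 5 = 3)
G = -25 (G = -30 + 5 = -25)
C(D) = -25
(f(3, -4) + 1*(1 - 1*(-3)))*(-32 + C(-6)) = (3 + 1*(1 - 1*(-3)))*(-32 - 25) = (3 + 1*(1 + 3))*(-57) = (3 + 1*4)*(-57) = (3 + 4)*(-57) = 7*(-57) = -399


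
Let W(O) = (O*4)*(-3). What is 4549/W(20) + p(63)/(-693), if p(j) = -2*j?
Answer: -49559/2640 ≈ -18.772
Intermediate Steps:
W(O) = -12*O (W(O) = (4*O)*(-3) = -12*O)
4549/W(20) + p(63)/(-693) = 4549/((-12*20)) - 2*63/(-693) = 4549/(-240) - 126*(-1/693) = 4549*(-1/240) + 2/11 = -4549/240 + 2/11 = -49559/2640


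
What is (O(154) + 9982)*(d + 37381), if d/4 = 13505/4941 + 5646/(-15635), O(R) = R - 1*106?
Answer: 98209340883694/261873 ≈ 3.7503e+8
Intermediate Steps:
O(R) = -106 + R (O(R) = R - 106 = -106 + R)
d = 733015156/77252535 (d = 4*(13505/4941 + 5646/(-15635)) = 4*(13505*(1/4941) + 5646*(-1/15635)) = 4*(13505/4941 - 5646/15635) = 4*(183253789/77252535) = 733015156/77252535 ≈ 9.4886)
(O(154) + 9982)*(d + 37381) = ((-106 + 154) + 9982)*(733015156/77252535 + 37381) = (48 + 9982)*(2888510025991/77252535) = 10030*(2888510025991/77252535) = 98209340883694/261873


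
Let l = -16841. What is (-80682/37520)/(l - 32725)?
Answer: 1921/44278960 ≈ 4.3384e-5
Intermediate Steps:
(-80682/37520)/(l - 32725) = (-80682/37520)/(-16841 - 32725) = -80682*1/37520/(-49566) = -5763/2680*(-1/49566) = 1921/44278960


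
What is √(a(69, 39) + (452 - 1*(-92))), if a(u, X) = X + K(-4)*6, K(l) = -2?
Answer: √571 ≈ 23.896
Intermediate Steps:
a(u, X) = -12 + X (a(u, X) = X - 2*6 = X - 12 = -12 + X)
√(a(69, 39) + (452 - 1*(-92))) = √((-12 + 39) + (452 - 1*(-92))) = √(27 + (452 + 92)) = √(27 + 544) = √571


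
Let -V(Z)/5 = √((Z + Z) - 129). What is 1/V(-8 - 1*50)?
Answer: I*√5/175 ≈ 0.012778*I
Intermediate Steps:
V(Z) = -5*√(-129 + 2*Z) (V(Z) = -5*√((Z + Z) - 129) = -5*√(2*Z - 129) = -5*√(-129 + 2*Z))
1/V(-8 - 1*50) = 1/(-5*√(-129 + 2*(-8 - 1*50))) = 1/(-5*√(-129 + 2*(-8 - 50))) = 1/(-5*√(-129 + 2*(-58))) = 1/(-5*√(-129 - 116)) = 1/(-35*I*√5) = I*√5/175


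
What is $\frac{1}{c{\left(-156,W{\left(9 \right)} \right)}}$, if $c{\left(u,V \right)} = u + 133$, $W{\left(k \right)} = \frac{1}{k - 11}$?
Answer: $- \frac{1}{23} \approx -0.043478$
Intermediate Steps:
$W{\left(k \right)} = \frac{1}{-11 + k}$
$c{\left(u,V \right)} = 133 + u$
$\frac{1}{c{\left(-156,W{\left(9 \right)} \right)}} = \frac{1}{133 - 156} = \frac{1}{-23} = - \frac{1}{23}$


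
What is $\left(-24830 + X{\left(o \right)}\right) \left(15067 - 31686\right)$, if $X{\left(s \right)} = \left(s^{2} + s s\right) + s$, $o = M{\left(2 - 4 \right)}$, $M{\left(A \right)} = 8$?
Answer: $410389586$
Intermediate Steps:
$o = 8$
$X{\left(s \right)} = s + 2 s^{2}$ ($X{\left(s \right)} = \left(s^{2} + s^{2}\right) + s = 2 s^{2} + s = s + 2 s^{2}$)
$\left(-24830 + X{\left(o \right)}\right) \left(15067 - 31686\right) = \left(-24830 + 8 \left(1 + 2 \cdot 8\right)\right) \left(15067 - 31686\right) = \left(-24830 + 8 \left(1 + 16\right)\right) \left(-16619\right) = \left(-24830 + 8 \cdot 17\right) \left(-16619\right) = \left(-24830 + 136\right) \left(-16619\right) = \left(-24694\right) \left(-16619\right) = 410389586$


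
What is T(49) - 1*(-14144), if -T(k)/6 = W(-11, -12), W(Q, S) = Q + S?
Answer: 14282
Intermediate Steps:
T(k) = 138 (T(k) = -6*(-11 - 12) = -6*(-23) = 138)
T(49) - 1*(-14144) = 138 - 1*(-14144) = 138 + 14144 = 14282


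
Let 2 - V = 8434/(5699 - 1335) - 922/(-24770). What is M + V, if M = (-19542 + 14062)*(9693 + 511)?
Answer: -1511129783519707/27024070 ≈ -5.5918e+7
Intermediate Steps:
V = 814693/27024070 (V = 2 - (8434/(5699 - 1335) - 922/(-24770)) = 2 - (8434/4364 - 922*(-1/24770)) = 2 - (8434*(1/4364) + 461/12385) = 2 - (4217/2182 + 461/12385) = 2 - 1*53233447/27024070 = 2 - 53233447/27024070 = 814693/27024070 ≈ 0.030147)
M = -55917920 (M = -5480*10204 = -55917920)
M + V = -55917920 + 814693/27024070 = -1511129783519707/27024070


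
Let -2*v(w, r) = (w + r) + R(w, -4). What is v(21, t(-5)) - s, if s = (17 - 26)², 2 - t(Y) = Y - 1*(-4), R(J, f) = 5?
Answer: -191/2 ≈ -95.500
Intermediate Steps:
t(Y) = -2 - Y (t(Y) = 2 - (Y - 1*(-4)) = 2 - (Y + 4) = 2 - (4 + Y) = 2 + (-4 - Y) = -2 - Y)
s = 81 (s = (-9)² = 81)
v(w, r) = -5/2 - r/2 - w/2 (v(w, r) = -((w + r) + 5)/2 = -((r + w) + 5)/2 = -(5 + r + w)/2 = -5/2 - r/2 - w/2)
v(21, t(-5)) - s = (-5/2 - (-2 - 1*(-5))/2 - ½*21) - 1*81 = (-5/2 - (-2 + 5)/2 - 21/2) - 81 = (-5/2 - ½*3 - 21/2) - 81 = (-5/2 - 3/2 - 21/2) - 81 = -29/2 - 81 = -191/2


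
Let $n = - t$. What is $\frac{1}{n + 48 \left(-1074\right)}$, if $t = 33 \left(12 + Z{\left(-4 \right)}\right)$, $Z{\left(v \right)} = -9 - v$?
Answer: $- \frac{1}{51783} \approx -1.9311 \cdot 10^{-5}$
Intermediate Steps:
$t = 231$ ($t = 33 \left(12 - 5\right) = 33 \cdot 7 = 231$)
$n = -231$ ($n = \left(-1\right) 231 = -231$)
$\frac{1}{n + 48 \left(-1074\right)} = \frac{1}{-231 + 48 \left(-1074\right)} = \frac{1}{-231 - 51552} = \frac{1}{-51783} = - \frac{1}{51783}$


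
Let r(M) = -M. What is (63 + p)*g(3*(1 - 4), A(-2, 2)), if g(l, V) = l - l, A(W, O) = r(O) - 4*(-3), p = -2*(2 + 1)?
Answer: 0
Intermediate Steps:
p = -6 (p = -2*3 = -6)
A(W, O) = 12 - O (A(W, O) = -O - 4*(-3) = -O + 12 = 12 - O)
g(l, V) = 0
(63 + p)*g(3*(1 - 4), A(-2, 2)) = (63 - 6)*0 = 57*0 = 0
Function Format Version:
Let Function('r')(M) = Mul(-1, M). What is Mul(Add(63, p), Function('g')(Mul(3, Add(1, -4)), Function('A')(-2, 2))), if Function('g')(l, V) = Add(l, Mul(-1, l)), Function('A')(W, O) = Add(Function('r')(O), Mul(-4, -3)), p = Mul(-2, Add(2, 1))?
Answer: 0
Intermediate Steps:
p = -6 (p = Mul(-2, 3) = -6)
Function('A')(W, O) = Add(12, Mul(-1, O)) (Function('A')(W, O) = Add(Mul(-1, O), Mul(-4, -3)) = Add(Mul(-1, O), 12) = Add(12, Mul(-1, O)))
Function('g')(l, V) = 0
Mul(Add(63, p), Function('g')(Mul(3, Add(1, -4)), Function('A')(-2, 2))) = Mul(Add(63, -6), 0) = Mul(57, 0) = 0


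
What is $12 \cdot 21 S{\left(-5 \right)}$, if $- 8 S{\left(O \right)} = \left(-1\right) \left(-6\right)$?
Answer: $-189$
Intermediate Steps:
$S{\left(O \right)} = - \frac{3}{4}$ ($S{\left(O \right)} = - \frac{\left(-1\right) \left(-6\right)}{8} = \left(- \frac{1}{8}\right) 6 = - \frac{3}{4}$)
$12 \cdot 21 S{\left(-5 \right)} = 12 \cdot 21 \left(- \frac{3}{4}\right) = 252 \left(- \frac{3}{4}\right) = -189$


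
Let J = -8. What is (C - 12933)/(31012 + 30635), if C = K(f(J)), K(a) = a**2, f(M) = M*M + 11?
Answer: -2436/20549 ≈ -0.11855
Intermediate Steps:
f(M) = 11 + M**2 (f(M) = M**2 + 11 = 11 + M**2)
C = 5625 (C = (11 + (-8)**2)**2 = (11 + 64)**2 = 75**2 = 5625)
(C - 12933)/(31012 + 30635) = (5625 - 12933)/(31012 + 30635) = -7308/61647 = -7308*1/61647 = -2436/20549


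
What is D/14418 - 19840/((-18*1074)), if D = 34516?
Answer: 4413502/1290411 ≈ 3.4202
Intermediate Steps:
D/14418 - 19840/((-18*1074)) = 34516/14418 - 19840/((-18*1074)) = 34516*(1/14418) - 19840/(-19332) = 17258/7209 - 19840*(-1/19332) = 17258/7209 + 4960/4833 = 4413502/1290411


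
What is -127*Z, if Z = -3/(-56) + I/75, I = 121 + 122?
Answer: -585597/1400 ≈ -418.28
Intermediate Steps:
I = 243
Z = 4611/1400 (Z = -3/(-56) + 243/75 = -3*(-1/56) + 243*(1/75) = 3/56 + 81/25 = 4611/1400 ≈ 3.2936)
-127*Z = -127*4611/1400 = -585597/1400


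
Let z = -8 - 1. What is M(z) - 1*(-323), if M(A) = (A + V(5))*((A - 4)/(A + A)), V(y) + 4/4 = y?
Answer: 5749/18 ≈ 319.39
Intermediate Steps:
V(y) = -1 + y
z = -9
M(A) = (-4 + A)*(4 + A)/(2*A) (M(A) = (A + (-1 + 5))*((A - 4)/(A + A)) = (A + 4)*((-4 + A)/((2*A))) = (4 + A)*((-4 + A)*(1/(2*A))) = (4 + A)*((-4 + A)/(2*A)) = (-4 + A)*(4 + A)/(2*A))
M(z) - 1*(-323) = ((½)*(-9) - 8/(-9)) - 1*(-323) = (-9/2 - 8*(-⅑)) + 323 = (-9/2 + 8/9) + 323 = -65/18 + 323 = 5749/18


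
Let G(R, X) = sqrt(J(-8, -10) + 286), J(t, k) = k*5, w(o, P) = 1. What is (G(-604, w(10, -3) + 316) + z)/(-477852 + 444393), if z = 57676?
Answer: -57676/33459 - 2*sqrt(59)/33459 ≈ -1.7242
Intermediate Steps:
J(t, k) = 5*k
G(R, X) = 2*sqrt(59) (G(R, X) = sqrt(5*(-10) + 286) = sqrt(-50 + 286) = sqrt(236) = 2*sqrt(59))
(G(-604, w(10, -3) + 316) + z)/(-477852 + 444393) = (2*sqrt(59) + 57676)/(-477852 + 444393) = (57676 + 2*sqrt(59))/(-33459) = (57676 + 2*sqrt(59))*(-1/33459) = -57676/33459 - 2*sqrt(59)/33459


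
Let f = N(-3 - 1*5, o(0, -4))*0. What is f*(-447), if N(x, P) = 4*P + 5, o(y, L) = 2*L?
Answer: 0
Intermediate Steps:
N(x, P) = 5 + 4*P
f = 0 (f = (5 + 4*(2*(-4)))*0 = (5 + 4*(-8))*0 = (5 - 32)*0 = -27*0 = 0)
f*(-447) = 0*(-447) = 0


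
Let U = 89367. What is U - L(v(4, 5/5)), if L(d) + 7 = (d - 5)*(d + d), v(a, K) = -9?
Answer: 89122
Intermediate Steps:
L(d) = -7 + 2*d*(-5 + d) (L(d) = -7 + (d - 5)*(d + d) = -7 + (-5 + d)*(2*d) = -7 + 2*d*(-5 + d))
U - L(v(4, 5/5)) = 89367 - (-7 - 10*(-9) + 2*(-9)²) = 89367 - (-7 + 90 + 2*81) = 89367 - (-7 + 90 + 162) = 89367 - 1*245 = 89367 - 245 = 89122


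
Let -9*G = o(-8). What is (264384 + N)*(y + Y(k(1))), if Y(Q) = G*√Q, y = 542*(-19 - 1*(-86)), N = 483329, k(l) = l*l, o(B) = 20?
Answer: 244357094678/9 ≈ 2.7151e+10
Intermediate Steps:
k(l) = l²
G = -20/9 (G = -⅑*20 = -20/9 ≈ -2.2222)
y = 36314 (y = 542*(-19 + 86) = 542*67 = 36314)
Y(Q) = -20*√Q/9
(264384 + N)*(y + Y(k(1))) = (264384 + 483329)*(36314 - 20*√(1²)/9) = 747713*(36314 - 20*√1/9) = 747713*(36314 - 20/9*1) = 747713*(36314 - 20/9) = 747713*(326806/9) = 244357094678/9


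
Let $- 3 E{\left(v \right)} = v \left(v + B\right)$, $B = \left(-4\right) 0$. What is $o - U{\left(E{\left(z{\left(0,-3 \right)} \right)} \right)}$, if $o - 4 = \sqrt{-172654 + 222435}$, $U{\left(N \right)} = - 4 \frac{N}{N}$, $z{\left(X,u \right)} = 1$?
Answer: $8 + \sqrt{49781} \approx 231.12$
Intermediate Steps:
$B = 0$
$E{\left(v \right)} = - \frac{v^{2}}{3}$ ($E{\left(v \right)} = - \frac{v \left(v + 0\right)}{3} = - \frac{v v}{3} = - \frac{v^{2}}{3}$)
$U{\left(N \right)} = -4$ ($U{\left(N \right)} = \left(-4\right) 1 = -4$)
$o = 4 + \sqrt{49781}$ ($o = 4 + \sqrt{-172654 + 222435} = 4 + \sqrt{49781} \approx 227.12$)
$o - U{\left(E{\left(z{\left(0,-3 \right)} \right)} \right)} = \left(4 + \sqrt{49781}\right) - -4 = \left(4 + \sqrt{49781}\right) + 4 = 8 + \sqrt{49781}$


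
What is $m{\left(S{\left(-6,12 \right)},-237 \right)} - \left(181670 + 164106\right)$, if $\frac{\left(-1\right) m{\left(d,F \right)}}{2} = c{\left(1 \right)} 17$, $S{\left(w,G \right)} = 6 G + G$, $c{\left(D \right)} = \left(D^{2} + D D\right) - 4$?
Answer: $-345708$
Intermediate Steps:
$c{\left(D \right)} = -4 + 2 D^{2}$ ($c{\left(D \right)} = \left(D^{2} + D^{2}\right) - 4 = 2 D^{2} - 4 = -4 + 2 D^{2}$)
$S{\left(w,G \right)} = 7 G$
$m{\left(d,F \right)} = 68$ ($m{\left(d,F \right)} = - 2 \left(-4 + 2 \cdot 1^{2}\right) 17 = - 2 \left(-4 + 2 \cdot 1\right) 17 = - 2 \left(-4 + 2\right) 17 = - 2 \left(\left(-2\right) 17\right) = \left(-2\right) \left(-34\right) = 68$)
$m{\left(S{\left(-6,12 \right)},-237 \right)} - \left(181670 + 164106\right) = 68 - \left(181670 + 164106\right) = 68 - 345776 = -345708$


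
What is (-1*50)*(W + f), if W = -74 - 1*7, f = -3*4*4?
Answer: 6450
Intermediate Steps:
f = -48 (f = -12*4 = -48)
W = -81 (W = -74 - 7 = -81)
(-1*50)*(W + f) = (-1*50)*(-81 - 48) = -50*(-129) = 6450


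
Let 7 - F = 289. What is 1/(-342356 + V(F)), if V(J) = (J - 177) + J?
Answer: -1/343097 ≈ -2.9146e-6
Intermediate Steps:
F = -282 (F = 7 - 1*289 = 7 - 289 = -282)
V(J) = -177 + 2*J (V(J) = (-177 + J) + J = -177 + 2*J)
1/(-342356 + V(F)) = 1/(-342356 + (-177 + 2*(-282))) = 1/(-342356 + (-177 - 564)) = 1/(-342356 - 741) = 1/(-343097) = -1/343097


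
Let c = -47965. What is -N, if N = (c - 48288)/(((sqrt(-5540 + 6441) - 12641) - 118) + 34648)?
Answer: 39752489/9040140 - 96253*sqrt(901)/479127420 ≈ 4.3913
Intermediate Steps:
N = -96253/(21889 + sqrt(901)) (N = (-47965 - 48288)/(((sqrt(-5540 + 6441) - 12641) - 118) + 34648) = -96253/(((sqrt(901) - 12641) - 118) + 34648) = -96253/(((-12641 + sqrt(901)) - 118) + 34648) = -96253/((-12759 + sqrt(901)) + 34648) = -96253/(21889 + sqrt(901)) ≈ -4.3913)
-N = -(-39752489/9040140 + 96253*sqrt(901)/479127420) = 39752489/9040140 - 96253*sqrt(901)/479127420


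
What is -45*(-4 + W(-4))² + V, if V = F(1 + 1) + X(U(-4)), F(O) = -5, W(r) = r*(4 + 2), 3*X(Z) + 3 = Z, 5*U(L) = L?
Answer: -529294/15 ≈ -35286.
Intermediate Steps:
U(L) = L/5
X(Z) = -1 + Z/3
W(r) = 6*r (W(r) = r*6 = 6*r)
V = -94/15 (V = -5 + (-1 + ((⅕)*(-4))/3) = -5 + (-1 + (⅓)*(-⅘)) = -5 + (-1 - 4/15) = -5 - 19/15 = -94/15 ≈ -6.2667)
-45*(-4 + W(-4))² + V = -45*(-4 + 6*(-4))² - 94/15 = -45*(-4 - 24)² - 94/15 = -45*(-28)² - 94/15 = -45*784 - 94/15 = -35280 - 94/15 = -529294/15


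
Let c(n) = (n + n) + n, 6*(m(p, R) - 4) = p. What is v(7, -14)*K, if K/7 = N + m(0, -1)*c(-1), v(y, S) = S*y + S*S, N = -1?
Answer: -8918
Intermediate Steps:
m(p, R) = 4 + p/6
c(n) = 3*n (c(n) = 2*n + n = 3*n)
v(y, S) = S² + S*y (v(y, S) = S*y + S² = S² + S*y)
K = -91 (K = 7*(-1 + (4 + (⅙)*0)*(3*(-1))) = 7*(-1 + (4 + 0)*(-3)) = 7*(-1 + 4*(-3)) = 7*(-1 - 12) = 7*(-13) = -91)
v(7, -14)*K = -14*(-14 + 7)*(-91) = -14*(-7)*(-91) = 98*(-91) = -8918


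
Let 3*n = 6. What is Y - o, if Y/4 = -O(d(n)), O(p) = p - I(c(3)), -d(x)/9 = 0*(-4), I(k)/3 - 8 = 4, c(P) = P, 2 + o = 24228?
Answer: -24082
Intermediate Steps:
o = 24226 (o = -2 + 24228 = 24226)
n = 2 (n = (⅓)*6 = 2)
I(k) = 36 (I(k) = 24 + 3*4 = 24 + 12 = 36)
d(x) = 0 (d(x) = -0*(-4) = -9*0 = 0)
O(p) = -36 + p (O(p) = p - 1*36 = p - 36 = -36 + p)
Y = 144 (Y = 4*(-(-36 + 0)) = 4*(-1*(-36)) = 4*36 = 144)
Y - o = 144 - 1*24226 = 144 - 24226 = -24082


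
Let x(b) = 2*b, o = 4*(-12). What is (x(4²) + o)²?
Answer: 256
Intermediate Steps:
o = -48
(x(4²) + o)² = (2*4² - 48)² = (2*16 - 48)² = (32 - 48)² = (-16)² = 256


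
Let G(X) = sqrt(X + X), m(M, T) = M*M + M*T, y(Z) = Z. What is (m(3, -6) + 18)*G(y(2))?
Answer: 18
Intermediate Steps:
m(M, T) = M**2 + M*T
G(X) = sqrt(2)*sqrt(X) (G(X) = sqrt(2*X) = sqrt(2)*sqrt(X))
(m(3, -6) + 18)*G(y(2)) = (3*(3 - 6) + 18)*(sqrt(2)*sqrt(2)) = (3*(-3) + 18)*2 = (-9 + 18)*2 = 9*2 = 18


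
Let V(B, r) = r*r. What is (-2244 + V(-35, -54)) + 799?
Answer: 1471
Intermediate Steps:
V(B, r) = r**2
(-2244 + V(-35, -54)) + 799 = (-2244 + (-54)**2) + 799 = (-2244 + 2916) + 799 = 672 + 799 = 1471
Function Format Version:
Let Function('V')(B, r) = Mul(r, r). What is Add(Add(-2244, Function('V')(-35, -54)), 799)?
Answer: 1471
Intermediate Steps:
Function('V')(B, r) = Pow(r, 2)
Add(Add(-2244, Function('V')(-35, -54)), 799) = Add(Add(-2244, Pow(-54, 2)), 799) = Add(Add(-2244, 2916), 799) = Add(672, 799) = 1471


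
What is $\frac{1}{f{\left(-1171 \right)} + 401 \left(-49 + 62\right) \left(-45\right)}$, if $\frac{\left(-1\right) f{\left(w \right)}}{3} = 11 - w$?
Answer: $- \frac{1}{238131} \approx -4.1994 \cdot 10^{-6}$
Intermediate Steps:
$f{\left(w \right)} = -33 + 3 w$ ($f{\left(w \right)} = - 3 \left(11 - w\right) = -33 + 3 w$)
$\frac{1}{f{\left(-1171 \right)} + 401 \left(-49 + 62\right) \left(-45\right)} = \frac{1}{\left(-33 + 3 \left(-1171\right)\right) + 401 \left(-49 + 62\right) \left(-45\right)} = \frac{1}{\left(-33 - 3513\right) + 401 \cdot 13 \left(-45\right)} = \frac{1}{-3546 + 401 \left(-585\right)} = \frac{1}{-3546 - 234585} = \frac{1}{-238131} = - \frac{1}{238131}$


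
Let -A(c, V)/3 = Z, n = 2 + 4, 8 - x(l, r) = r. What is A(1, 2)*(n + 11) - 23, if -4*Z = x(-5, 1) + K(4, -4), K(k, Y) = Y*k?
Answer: -551/4 ≈ -137.75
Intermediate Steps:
x(l, r) = 8 - r
n = 6
Z = 9/4 (Z = -((8 - 1*1) - 4*4)/4 = -((8 - 1) - 16)/4 = -(7 - 16)/4 = -1/4*(-9) = 9/4 ≈ 2.2500)
A(c, V) = -27/4 (A(c, V) = -3*9/4 = -27/4)
A(1, 2)*(n + 11) - 23 = -27*(6 + 11)/4 - 23 = -27/4*17 - 23 = -459/4 - 23 = -551/4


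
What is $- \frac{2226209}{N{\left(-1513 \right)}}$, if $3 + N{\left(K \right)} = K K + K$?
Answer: $- \frac{2226209}{2287653} \approx -0.97314$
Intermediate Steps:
$N{\left(K \right)} = -3 + K + K^{2}$ ($N{\left(K \right)} = -3 + \left(K K + K\right) = -3 + \left(K^{2} + K\right) = -3 + \left(K + K^{2}\right) = -3 + K + K^{2}$)
$- \frac{2226209}{N{\left(-1513 \right)}} = - \frac{2226209}{-3 - 1513 + \left(-1513\right)^{2}} = - \frac{2226209}{-3 - 1513 + 2289169} = - \frac{2226209}{2287653}$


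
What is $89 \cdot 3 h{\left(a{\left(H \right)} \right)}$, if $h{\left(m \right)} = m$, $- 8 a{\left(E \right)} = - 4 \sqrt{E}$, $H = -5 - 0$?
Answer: $\frac{267 i \sqrt{5}}{2} \approx 298.52 i$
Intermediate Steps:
$H = -5$ ($H = -5 + 0 = -5$)
$a{\left(E \right)} = \frac{\sqrt{E}}{2}$ ($a{\left(E \right)} = - \frac{\left(-4\right) \sqrt{E}}{8} = \frac{\sqrt{E}}{2}$)
$89 \cdot 3 h{\left(a{\left(H \right)} \right)} = 89 \cdot 3 \frac{\sqrt{-5}}{2} = 267 \frac{i \sqrt{5}}{2} = \frac{267 i \sqrt{5}}{2}$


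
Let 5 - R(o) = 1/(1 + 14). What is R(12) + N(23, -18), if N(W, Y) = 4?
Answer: 134/15 ≈ 8.9333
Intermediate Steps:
R(o) = 74/15 (R(o) = 5 - 1/(1 + 14) = 5 - 1/15 = 74/15)
R(12) + N(23, -18) = 74/15 + 4 = 134/15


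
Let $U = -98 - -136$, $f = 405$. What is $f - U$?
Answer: $367$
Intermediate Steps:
$U = 38$ ($U = -98 + 136 = 38$)
$f - U = 405 - 38 = 367$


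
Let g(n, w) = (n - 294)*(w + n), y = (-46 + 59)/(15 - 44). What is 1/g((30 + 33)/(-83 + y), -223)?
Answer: 5856400/386246467509 ≈ 1.5162e-5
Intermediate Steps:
y = -13/29 (y = 13/(-29) = 13*(-1/29) = -13/29 ≈ -0.44828)
g(n, w) = (-294 + n)*(n + w)
1/g((30 + 33)/(-83 + y), -223) = 1/(((30 + 33)/(-83 - 13/29))² - 294*(30 + 33)/(-83 - 13/29) - 294*(-223) + ((30 + 33)/(-83 - 13/29))*(-223)) = 1/((63/(-2420/29))² - 18522/(-2420/29) + 65562 + (63/(-2420/29))*(-223)) = 1/((63*(-29/2420))² - 18522*(-29)/2420 + 65562 + (63*(-29/2420))*(-223)) = 1/((-1827/2420)² - 294*(-1827/2420) + 65562 - 1827/2420*(-223)) = 1/(3337929/5856400 + 268569/1210 + 65562 + 407421/2420) = 1/(386246467509/5856400) = 5856400/386246467509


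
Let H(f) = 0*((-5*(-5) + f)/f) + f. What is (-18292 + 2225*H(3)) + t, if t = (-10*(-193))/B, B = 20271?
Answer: -235486277/20271 ≈ -11617.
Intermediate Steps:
t = 1930/20271 (t = -10*(-193)/20271 = 1930*(1/20271) = 1930/20271 ≈ 0.095210)
H(f) = f (H(f) = 0*((25 + f)/f) + f = 0 + f = f)
(-18292 + 2225*H(3)) + t = (-18292 + 2225*3) + 1930/20271 = (-18292 + 6675) + 1930/20271 = -11617 + 1930/20271 = -235486277/20271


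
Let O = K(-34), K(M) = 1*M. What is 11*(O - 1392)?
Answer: -15686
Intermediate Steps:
K(M) = M
O = -34
11*(O - 1392) = 11*(-34 - 1392) = 11*(-1426) = -15686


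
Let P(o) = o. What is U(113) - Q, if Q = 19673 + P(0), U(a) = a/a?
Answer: -19672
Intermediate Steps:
U(a) = 1
Q = 19673 (Q = 19673 + 0 = 19673)
U(113) - Q = 1 - 1*19673 = 1 - 19673 = -19672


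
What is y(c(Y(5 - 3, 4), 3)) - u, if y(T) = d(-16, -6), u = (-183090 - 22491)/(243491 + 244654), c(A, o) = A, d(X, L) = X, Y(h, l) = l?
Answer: -2534913/162715 ≈ -15.579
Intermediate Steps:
u = -68527/162715 (u = -205581/488145 = -205581*1/488145 = -68527/162715 ≈ -0.42115)
y(T) = -16
y(c(Y(5 - 3, 4), 3)) - u = -16 - 1*(-68527/162715) = -16 + 68527/162715 = -2534913/162715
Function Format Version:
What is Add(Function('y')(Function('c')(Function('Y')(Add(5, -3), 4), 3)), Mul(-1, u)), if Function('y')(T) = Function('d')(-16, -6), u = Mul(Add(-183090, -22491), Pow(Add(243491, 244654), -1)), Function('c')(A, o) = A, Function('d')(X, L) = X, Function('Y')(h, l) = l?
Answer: Rational(-2534913, 162715) ≈ -15.579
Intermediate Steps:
u = Rational(-68527, 162715) (u = Mul(-205581, Pow(488145, -1)) = Mul(-205581, Rational(1, 488145)) = Rational(-68527, 162715) ≈ -0.42115)
Function('y')(T) = -16
Add(Function('y')(Function('c')(Function('Y')(Add(5, -3), 4), 3)), Mul(-1, u)) = Add(-16, Mul(-1, Rational(-68527, 162715))) = Add(-16, Rational(68527, 162715)) = Rational(-2534913, 162715)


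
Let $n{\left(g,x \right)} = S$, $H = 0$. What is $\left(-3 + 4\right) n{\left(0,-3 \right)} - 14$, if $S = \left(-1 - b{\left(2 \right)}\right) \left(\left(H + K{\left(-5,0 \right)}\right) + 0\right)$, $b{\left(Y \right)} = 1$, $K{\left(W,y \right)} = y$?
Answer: $-14$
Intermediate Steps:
$S = 0$ ($S = \left(-1 - 1\right) \left(\left(0 + 0\right) + 0\right) = \left(-1 - 1\right) \left(0 + 0\right) = \left(-2\right) 0 = 0$)
$n{\left(g,x \right)} = 0$
$\left(-3 + 4\right) n{\left(0,-3 \right)} - 14 = \left(-3 + 4\right) 0 - 14 = 1 \cdot 0 - 14 = 0 - 14 = -14$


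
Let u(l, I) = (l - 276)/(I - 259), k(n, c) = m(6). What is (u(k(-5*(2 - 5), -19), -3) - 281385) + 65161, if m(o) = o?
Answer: -28325209/131 ≈ -2.1622e+5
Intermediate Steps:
k(n, c) = 6
u(l, I) = (-276 + l)/(-259 + I)
(u(k(-5*(2 - 5), -19), -3) - 281385) + 65161 = ((-276 + 6)/(-259 - 3) - 281385) + 65161 = (-270/(-262) - 281385) + 65161 = (-1/262*(-270) - 281385) + 65161 = (135/131 - 281385) + 65161 = -36861300/131 + 65161 = -28325209/131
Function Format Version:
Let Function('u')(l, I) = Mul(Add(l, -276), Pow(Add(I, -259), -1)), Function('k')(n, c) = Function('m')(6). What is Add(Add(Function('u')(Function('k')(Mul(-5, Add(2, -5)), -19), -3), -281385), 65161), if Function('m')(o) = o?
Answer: Rational(-28325209, 131) ≈ -2.1622e+5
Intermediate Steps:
Function('k')(n, c) = 6
Function('u')(l, I) = Mul(Pow(Add(-259, I), -1), Add(-276, l)) (Function('u')(l, I) = Mul(Add(-276, l), Pow(Add(-259, I), -1)) = Mul(Pow(Add(-259, I), -1), Add(-276, l)))
Add(Add(Function('u')(Function('k')(Mul(-5, Add(2, -5)), -19), -3), -281385), 65161) = Add(Add(Mul(Pow(Add(-259, -3), -1), Add(-276, 6)), -281385), 65161) = Add(Add(Mul(Pow(-262, -1), -270), -281385), 65161) = Add(Add(Mul(Rational(-1, 262), -270), -281385), 65161) = Add(Add(Rational(135, 131), -281385), 65161) = Add(Rational(-36861300, 131), 65161) = Rational(-28325209, 131)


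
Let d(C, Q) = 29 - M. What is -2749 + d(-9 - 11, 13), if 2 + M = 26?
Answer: -2744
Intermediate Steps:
M = 24 (M = -2 + 26 = 24)
d(C, Q) = 5 (d(C, Q) = 29 - 1*24 = 29 - 24 = 5)
-2749 + d(-9 - 11, 13) = -2749 + 5 = -2744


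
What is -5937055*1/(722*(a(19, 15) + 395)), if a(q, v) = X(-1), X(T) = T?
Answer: -5937055/284468 ≈ -20.871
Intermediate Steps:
a(q, v) = -1
-5937055*1/(722*(a(19, 15) + 395)) = -5937055*1/(722*(-1 + 395)) = -5937055/(722*394) = -5937055/284468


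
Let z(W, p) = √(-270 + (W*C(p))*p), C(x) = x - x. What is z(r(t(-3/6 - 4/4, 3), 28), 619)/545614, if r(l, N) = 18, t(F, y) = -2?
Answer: 3*I*√30/545614 ≈ 3.0116e-5*I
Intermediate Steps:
C(x) = 0
z(W, p) = 3*I*√30 (z(W, p) = √(-270 + (W*0)*p) = √(-270 + 0*p) = √(-270 + 0) = √(-270) = 3*I*√30)
z(r(t(-3/6 - 4/4, 3), 28), 619)/545614 = (3*I*√30)/545614 = (3*I*√30)*(1/545614) = 3*I*√30/545614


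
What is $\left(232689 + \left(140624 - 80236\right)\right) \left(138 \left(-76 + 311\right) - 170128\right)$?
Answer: $-40356116746$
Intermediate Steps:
$\left(232689 + \left(140624 - 80236\right)\right) \left(138 \left(-76 + 311\right) - 170128\right) = \left(232689 + 60388\right) \left(138 \cdot 235 - 170128\right) = 293077 \left(32430 - 170128\right) = 293077 \left(-137698\right) = -40356116746$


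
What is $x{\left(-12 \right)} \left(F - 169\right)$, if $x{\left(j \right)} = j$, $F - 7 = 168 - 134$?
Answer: $1536$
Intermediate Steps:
$F = 41$ ($F = 7 + \left(168 - 134\right) = 7 + 34 = 41$)
$x{\left(-12 \right)} \left(F - 169\right) = - 12 \left(41 - 169\right) = \left(-12\right) \left(-128\right) = 1536$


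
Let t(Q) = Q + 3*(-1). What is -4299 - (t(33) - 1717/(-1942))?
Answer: -8408635/1942 ≈ -4329.9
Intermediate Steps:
t(Q) = -3 + Q (t(Q) = Q - 3 = -3 + Q)
-4299 - (t(33) - 1717/(-1942)) = -4299 - ((-3 + 33) - 1717/(-1942)) = -4299 - (30 - 1717*(-1/1942)) = -4299 - (30 + 1717/1942) = -4299 - 1*59977/1942 = -4299 - 59977/1942 = -8408635/1942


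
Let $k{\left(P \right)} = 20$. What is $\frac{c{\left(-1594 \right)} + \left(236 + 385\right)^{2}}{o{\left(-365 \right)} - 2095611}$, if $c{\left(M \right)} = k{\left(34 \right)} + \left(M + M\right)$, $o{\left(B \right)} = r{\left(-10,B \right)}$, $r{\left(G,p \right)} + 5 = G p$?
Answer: $- \frac{127491}{697322} \approx -0.18283$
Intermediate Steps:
$r{\left(G,p \right)} = -5 + G p$
$o{\left(B \right)} = -5 - 10 B$
$c{\left(M \right)} = 20 + 2 M$ ($c{\left(M \right)} = 20 + \left(M + M\right) = 20 + 2 M$)
$\frac{c{\left(-1594 \right)} + \left(236 + 385\right)^{2}}{o{\left(-365 \right)} - 2095611} = \frac{\left(20 + 2 \left(-1594\right)\right) + \left(236 + 385\right)^{2}}{\left(-5 - -3650\right) - 2095611} = \frac{\left(20 - 3188\right) + 621^{2}}{\left(-5 + 3650\right) - 2095611} = \frac{-3168 + 385641}{3645 - 2095611} = \frac{382473}{-2091966} = 382473 \left(- \frac{1}{2091966}\right) = - \frac{127491}{697322}$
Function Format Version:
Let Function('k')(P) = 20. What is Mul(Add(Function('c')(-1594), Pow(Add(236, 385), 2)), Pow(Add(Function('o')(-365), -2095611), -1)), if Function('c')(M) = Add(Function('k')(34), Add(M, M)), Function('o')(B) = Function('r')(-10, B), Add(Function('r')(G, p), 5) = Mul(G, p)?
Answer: Rational(-127491, 697322) ≈ -0.18283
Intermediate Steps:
Function('r')(G, p) = Add(-5, Mul(G, p))
Function('o')(B) = Add(-5, Mul(-10, B))
Function('c')(M) = Add(20, Mul(2, M)) (Function('c')(M) = Add(20, Add(M, M)) = Add(20, Mul(2, M)))
Mul(Add(Function('c')(-1594), Pow(Add(236, 385), 2)), Pow(Add(Function('o')(-365), -2095611), -1)) = Mul(Add(Add(20, Mul(2, -1594)), Pow(Add(236, 385), 2)), Pow(Add(Add(-5, Mul(-10, -365)), -2095611), -1)) = Mul(Add(Add(20, -3188), Pow(621, 2)), Pow(Add(Add(-5, 3650), -2095611), -1)) = Mul(Add(-3168, 385641), Pow(Add(3645, -2095611), -1)) = Mul(382473, Pow(-2091966, -1)) = Mul(382473, Rational(-1, 2091966)) = Rational(-127491, 697322)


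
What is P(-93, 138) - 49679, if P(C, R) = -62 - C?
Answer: -49648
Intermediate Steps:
P(-93, 138) - 49679 = (-62 - 1*(-93)) - 49679 = (-62 + 93) - 49679 = 31 - 49679 = -49648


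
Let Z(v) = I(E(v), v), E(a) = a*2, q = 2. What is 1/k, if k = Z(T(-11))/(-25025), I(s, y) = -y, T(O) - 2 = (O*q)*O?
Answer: 25025/244 ≈ 102.56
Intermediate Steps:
T(O) = 2 + 2*O² (T(O) = 2 + (O*2)*O = 2 + (2*O)*O = 2 + 2*O²)
E(a) = 2*a
Z(v) = -v
k = 244/25025 (k = -(2 + 2*(-11)²)/(-25025) = -(2 + 2*121)*(-1/25025) = -(2 + 242)*(-1/25025) = -1*244*(-1/25025) = -244*(-1/25025) = 244/25025 ≈ 0.0097502)
1/k = 1/(244/25025) = 25025/244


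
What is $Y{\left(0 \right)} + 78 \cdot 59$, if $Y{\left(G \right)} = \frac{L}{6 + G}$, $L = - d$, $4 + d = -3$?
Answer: $\frac{27619}{6} \approx 4603.2$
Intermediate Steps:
$d = -7$ ($d = -4 - 3 = -7$)
$L = 7$ ($L = \left(-1\right) \left(-7\right) = 7$)
$Y{\left(G \right)} = \frac{7}{6 + G}$
$Y{\left(0 \right)} + 78 \cdot 59 = \frac{7}{6 + 0} + 78 \cdot 59 = \frac{7}{6} + 4602 = \frac{27619}{6}$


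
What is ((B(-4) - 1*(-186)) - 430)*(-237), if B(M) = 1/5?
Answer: 288903/5 ≈ 57781.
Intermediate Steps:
B(M) = ⅕
((B(-4) - 1*(-186)) - 430)*(-237) = ((⅕ - 1*(-186)) - 430)*(-237) = ((⅕ + 186) - 430)*(-237) = (931/5 - 430)*(-237) = -1219/5*(-237) = 288903/5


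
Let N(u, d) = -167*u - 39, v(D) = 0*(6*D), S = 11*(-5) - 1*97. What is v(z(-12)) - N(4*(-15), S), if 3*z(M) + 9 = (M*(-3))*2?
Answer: -9981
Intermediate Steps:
z(M) = -3 - 2*M (z(M) = -3 + ((M*(-3))*2)/3 = -3 + (-3*M*2)/3 = -3 + (-6*M)/3 = -3 - 2*M)
S = -152 (S = -55 - 97 = -152)
v(D) = 0
N(u, d) = -39 - 167*u
v(z(-12)) - N(4*(-15), S) = 0 - (-39 - 668*(-15)) = 0 - (-39 - 167*(-60)) = 0 - (-39 + 10020) = 0 - 1*9981 = 0 - 9981 = -9981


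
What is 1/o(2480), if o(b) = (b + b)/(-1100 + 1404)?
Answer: 19/310 ≈ 0.061290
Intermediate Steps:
o(b) = b/152 (o(b) = (2*b)/304 = (2*b)*(1/304) = b/152)
1/o(2480) = 1/((1/152)*2480) = 1/(310/19) = 19/310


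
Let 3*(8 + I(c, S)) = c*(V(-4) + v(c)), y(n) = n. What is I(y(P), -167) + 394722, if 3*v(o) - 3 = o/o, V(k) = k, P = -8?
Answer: 3552490/9 ≈ 3.9472e+5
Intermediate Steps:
v(o) = 4/3 (v(o) = 1 + (o/o)/3 = 1 + (1/3)*1 = 1 + 1/3 = 4/3)
I(c, S) = -8 - 8*c/9 (I(c, S) = -8 + (c*(-4 + 4/3))/3 = -8 + (c*(-8/3))/3 = -8 + (-8*c/3)/3 = -8 - 8*c/9)
I(y(P), -167) + 394722 = (-8 - 8/9*(-8)) + 394722 = (-8 + 64/9) + 394722 = -8/9 + 394722 = 3552490/9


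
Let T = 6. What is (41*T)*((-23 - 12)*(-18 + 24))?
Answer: -51660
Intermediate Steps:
(41*T)*((-23 - 12)*(-18 + 24)) = (41*6)*((-23 - 12)*(-18 + 24)) = 246*(-35*6) = 246*(-210) = -51660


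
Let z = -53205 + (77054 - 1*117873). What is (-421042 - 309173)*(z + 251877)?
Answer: -115266628395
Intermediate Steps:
z = -94024 (z = -53205 + (77054 - 117873) = -53205 - 40819 = -94024)
(-421042 - 309173)*(z + 251877) = (-421042 - 309173)*(-94024 + 251877) = -730215*157853 = -115266628395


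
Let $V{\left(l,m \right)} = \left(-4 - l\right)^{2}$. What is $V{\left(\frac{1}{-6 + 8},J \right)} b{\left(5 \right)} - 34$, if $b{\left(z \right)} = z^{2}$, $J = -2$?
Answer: $\frac{1889}{4} \approx 472.25$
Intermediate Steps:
$V{\left(\frac{1}{-6 + 8},J \right)} b{\left(5 \right)} - 34 = \left(4 + \frac{1}{-6 + 8}\right)^{2} \cdot 5^{2} - 34 = \left(4 + \frac{1}{2}\right)^{2} \cdot 25 - 34 = \left(\frac{9}{2}\right)^{2} \cdot 25 - 34 = \frac{81}{4} \cdot 25 - 34 = \frac{2025}{4} - 34 = \frac{1889}{4}$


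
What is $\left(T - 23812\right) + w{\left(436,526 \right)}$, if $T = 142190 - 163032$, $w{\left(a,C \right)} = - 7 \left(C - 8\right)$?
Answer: $-48280$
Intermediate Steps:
$w{\left(a,C \right)} = 56 - 7 C$ ($w{\left(a,C \right)} = - 7 \left(-8 + C\right) = 56 - 7 C$)
$T = -20842$ ($T = 142190 - 163032 = -20842$)
$\left(T - 23812\right) + w{\left(436,526 \right)} = \left(-20842 - 23812\right) + \left(56 - 3682\right) = -44654 + \left(56 - 3682\right) = -44654 - 3626 = -48280$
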